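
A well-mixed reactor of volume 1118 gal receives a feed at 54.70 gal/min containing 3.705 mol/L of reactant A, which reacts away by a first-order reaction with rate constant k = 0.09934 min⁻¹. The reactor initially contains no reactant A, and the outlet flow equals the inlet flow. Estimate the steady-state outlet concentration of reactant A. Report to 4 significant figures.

1.223 mol/L

Accumulation = in − out − consumed: V dC/dt = Q C_in − Q C − k V C.
Steady state (dC/dt = 0): C_ss = Q C_in/(Q + kV) = C_in/(1 + kV/Q).
C_ss = 54.70·3.705/(54.70 + 0.09934·1118) = 202.664/165.762 = 1.22262 mol/L.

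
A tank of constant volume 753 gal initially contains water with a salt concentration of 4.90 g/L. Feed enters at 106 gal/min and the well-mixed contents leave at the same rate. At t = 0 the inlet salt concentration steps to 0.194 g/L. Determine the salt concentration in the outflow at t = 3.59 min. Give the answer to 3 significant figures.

3.03 g/L

Accumulation = in − out for the solute gives V dC/dt = Q(C_in − C).
Rewrite as dC/dt + C/τ = C_in/τ, τ = V/Q = 7.1038 min.
Integrating: C(t) = C_in + (C₀ − C_in) e^(−t/τ).
C(3.59) = 0.194 + (4.90 − 0.194)·e^(−3.59/7.1038) = 0.194 + (4.7060)·0.60329 = 3.0331 g/L.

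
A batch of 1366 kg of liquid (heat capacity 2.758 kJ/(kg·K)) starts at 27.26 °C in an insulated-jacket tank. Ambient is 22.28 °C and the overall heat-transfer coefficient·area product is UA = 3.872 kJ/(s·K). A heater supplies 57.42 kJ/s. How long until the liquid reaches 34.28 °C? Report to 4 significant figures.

1214 s

M c_p dT/dt = −UA(T − T_amb) + Q̇.
τ = M c_p/UA = 972.993 s; T_ss = T_amb + Q̇/UA = 22.28 + 57.42/3.872 = 37.1095 °C.
T(t) = T_ss + (T₀ − T_ss)e^(−t/τ); set T = 34.28:
t = −τ ln[(T − T_ss)/(T₀ − T_ss)] = −972.993 · ln(0.287277) = 1213.62 s.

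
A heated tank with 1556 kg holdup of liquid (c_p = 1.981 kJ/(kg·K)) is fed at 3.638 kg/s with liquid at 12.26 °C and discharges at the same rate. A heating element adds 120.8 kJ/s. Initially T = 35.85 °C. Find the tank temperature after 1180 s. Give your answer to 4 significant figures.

29.45 °C

M c_p dT/dt = ṁ c_p (T_in − T) + Q̇.
Rearrange: dT/dt = (T_ss − T)/τ with τ = M/ṁ = 427.708 s and T_ss = T_in + Q̇/(ṁ c_p) = 29.0218 °C.
T approaches T_ss exponentially: T(t) = T_ss + (T₀ − T_ss) e^(−t/τ).
T(1180) = 29.0218 + (6.82823)·e^(−1180/427.708) = 29.0218 + (6.82823)·0.0633618 = 29.4544 °C.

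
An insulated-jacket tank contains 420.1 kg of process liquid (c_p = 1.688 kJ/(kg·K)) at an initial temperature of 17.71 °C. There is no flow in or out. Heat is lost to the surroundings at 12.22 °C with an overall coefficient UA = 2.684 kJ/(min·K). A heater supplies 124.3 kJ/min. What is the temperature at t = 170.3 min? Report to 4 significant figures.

Energy balance: M c_p dT/dt = −UA(T − T_amb) + Q̇.
dT/dt = (T_ss − T)/τ with T_ss = T_amb + Q̇/UA = 12.22 + 124.3/2.684 = 58.5315 °C, τ = M c_p/UA = 420.1·1.688/2.684 = 264.206 min.
Solution: T(t) = T_ss + (T₀ − T_ss) e^(−t/τ).
T(170.3) = 58.5315 + (-40.8215)·0.524887 = 37.1048 °C.

37.10 °C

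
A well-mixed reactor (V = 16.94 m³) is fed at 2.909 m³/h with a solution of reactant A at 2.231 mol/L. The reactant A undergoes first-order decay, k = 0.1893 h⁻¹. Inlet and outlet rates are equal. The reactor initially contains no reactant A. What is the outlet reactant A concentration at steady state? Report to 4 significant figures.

1.061 mol/L

V dC/dt = Q(C_in − C) − k V C.
At steady state: 0 = Q C_in − (Q + kV) C_ss, so C_ss = Q C_in/(Q + kV).
C_ss = 2.909·2.231/(2.909 + 0.1893·16.94) = 6.48998/6.11574 = 1.06119 mol/L.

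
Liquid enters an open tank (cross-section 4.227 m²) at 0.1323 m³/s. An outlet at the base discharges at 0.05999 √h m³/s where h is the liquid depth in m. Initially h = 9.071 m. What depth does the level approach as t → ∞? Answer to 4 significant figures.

Volume balance on the tank: A dh/dt = Q_in − 0.05999 √h. At steady state dh/dt = 0:
Q_in = 0.05999 √h_ss ⇒ √h_ss = 0.1323/0.05999 = 2.20537.
h_ss = 2.20537² = 4.86365 m. (Since h₀ = 9.071 m > h_ss, the level will fall toward this value.)

4.864 m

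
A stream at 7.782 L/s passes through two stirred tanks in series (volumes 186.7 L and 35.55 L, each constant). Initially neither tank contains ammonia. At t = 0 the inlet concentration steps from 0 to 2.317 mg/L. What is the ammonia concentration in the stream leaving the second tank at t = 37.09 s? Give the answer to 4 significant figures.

1.707 mg/L

Species balance on tank i: dCᵢ/dt = (Cᵢ₋₁ − Cᵢ)/τᵢ with τᵢ = Vᵢ/Q.
τ₁ = 186.7/7.782 = 23.9913 s; τ₂ = 35.55/7.782 = 4.56823 s.
Solving the cascade with C₁(0)=C₂(0)=0 gives C₂(t) = C_in[1 − (τ₁ e^(−t/τ₁) − τ₂ e^(−t/τ₂))/(τ₁ − τ₂)].
At t = 37.09: e^(−t/τ₁) = 0.213103, e^(−t/τ₂) = 0.000297793.
C₂ = 2.317·[1 − (23.9913·0.213103 − 4.56823·0.000297793)/(19.4230)] = 2.317·0.736846 = 1.70727 mg/L.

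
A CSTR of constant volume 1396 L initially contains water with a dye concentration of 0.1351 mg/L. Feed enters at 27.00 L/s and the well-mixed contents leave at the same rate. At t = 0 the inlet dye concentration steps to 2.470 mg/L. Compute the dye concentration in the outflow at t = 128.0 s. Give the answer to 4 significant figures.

Accumulation = in − out for the solute gives V dC/dt = Q(C_in − C).
Rewrite as dC/dt + C/τ = C_in/τ, τ = V/Q = 51.7037 s.
Integrating: C(t) = C_in + (C₀ − C_in) e^(−t/τ).
C(128.0) = 2.470 + (0.1351 − 2.470)·e^(−128.0/51.7037) = 2.470 + (-2.33490)·0.0841087 = 2.27361 mg/L.

2.274 mg/L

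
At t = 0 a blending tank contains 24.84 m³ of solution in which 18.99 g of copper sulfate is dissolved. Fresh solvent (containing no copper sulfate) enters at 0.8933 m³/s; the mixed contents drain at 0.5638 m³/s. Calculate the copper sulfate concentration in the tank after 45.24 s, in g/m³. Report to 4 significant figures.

Total volume: dV/dt = Q_in − Q_out = 0.329500 m³/s, so V(t) = 24.84 + 0.329500 t and V(45.24) = 39.7466 m³.
Solute balance: dm/dt = 0 − Q_out C = −Q_out m/V(t).
dm/m = −Q_out dt/(V₀ + 0.329500 t); integrating gives ln(m/m₀) = −(Q_out/(Q_in−Q_out)) ln(V/V₀).
m = m₀ (V₀/V)^(Q_out/(Q_in−Q_out)) = 18.99 × (24.84/39.7466)^(1.71108) = 8.49594 g.
C = m/V = 8.49594/39.7466 = 0.213753 g/m³.

0.2138 g/m³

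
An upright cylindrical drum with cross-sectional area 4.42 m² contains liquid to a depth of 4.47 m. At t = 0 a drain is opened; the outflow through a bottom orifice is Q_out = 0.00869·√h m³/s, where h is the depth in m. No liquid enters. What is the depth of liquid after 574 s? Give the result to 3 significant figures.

A dh/dt = −Q_out = −0.00869 √h.
∫ h^(−1/2) dh = −(0.00869/A) ∫ dt, giving 2√h = 2√h₀ − (0.00869/A) t.
√h = √4.47 − 0.00869·574/(2·4.42) = 2.1142 − 0.56426 = 1.5500.
h = 1.5500² = 2.4024 m.

2.40 m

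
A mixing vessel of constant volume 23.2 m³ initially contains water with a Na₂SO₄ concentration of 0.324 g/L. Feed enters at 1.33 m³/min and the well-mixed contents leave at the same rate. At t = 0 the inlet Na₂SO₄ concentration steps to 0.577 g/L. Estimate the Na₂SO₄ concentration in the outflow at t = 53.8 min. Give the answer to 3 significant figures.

Species balance on the tank: V dC/dt = Q(C_in − C).
Time constant τ = V/Q = 23.2/1.33 = 17.444 min.
C approaches C_in exponentially: C(t) = C_in + (C₀ − C_in) e^(−t/τ).
C(53.8) = 0.577 + (0.324 − 0.577)·e^(−53.8/17.444) = 0.577 + (-0.25300)·0.045766 = 0.56542 g/L.

0.565 g/L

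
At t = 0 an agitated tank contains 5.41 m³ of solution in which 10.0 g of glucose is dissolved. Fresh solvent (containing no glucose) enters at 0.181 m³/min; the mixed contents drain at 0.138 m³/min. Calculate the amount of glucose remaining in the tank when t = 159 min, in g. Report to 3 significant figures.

Let m(t) be the amount of glucose. Volume: V(t) = V₀ + (Q_in − Q_out) t = 5.41 + 0.043000 t; V(159) = 12.247 m³.
Species balance (pure solvent in): dm/dt = −Q_out · m/V(t).
dm/m = −Q_out dt/(V₀ + 0.043000 t); integrating gives ln(m/m₀) = −(Q_out/(Q_in−Q_out)) ln(V/V₀).
m = m₀ (V₀/V)^(Q_out/(Q_in−Q_out)) = 10.0 × (5.41/12.247)^(3.2093) = 0.72650 g.

0.726 g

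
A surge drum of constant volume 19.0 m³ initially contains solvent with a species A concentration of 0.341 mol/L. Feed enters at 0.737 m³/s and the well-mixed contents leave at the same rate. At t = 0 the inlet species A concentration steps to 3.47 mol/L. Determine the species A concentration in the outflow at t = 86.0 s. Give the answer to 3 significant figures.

Unsteady species balance (constant V, well mixed): V dC/dt = Q(C_in − C).
Time constant τ = V/Q = 19.0/0.737 = 25.780 s.
C approaches C_in exponentially: C(t) = C_in + (C₀ − C_in) e^(−t/τ).
C(86.0) = 3.47 + (0.341 − 3.47)·e^(−86.0/25.780) = 3.47 + (-3.1290)·0.035583 = 3.3587 mol/L.

3.36 mol/L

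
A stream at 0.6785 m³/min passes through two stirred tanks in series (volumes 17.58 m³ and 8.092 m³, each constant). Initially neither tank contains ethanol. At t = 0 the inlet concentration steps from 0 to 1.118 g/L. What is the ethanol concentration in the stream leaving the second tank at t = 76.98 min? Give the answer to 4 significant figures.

Time constants: τᵢ = Vᵢ/Q for each well-mixed tank.
τ₁ = 17.58/0.6785 = 25.9101 min; τ₂ = 8.092/0.6785 = 11.9263 min.
Solving the cascade with C₁(0)=C₂(0)=0 gives C₂(t) = C_in[1 − (τ₁ e^(−t/τ₁) − τ₂ e^(−t/τ₂))/(τ₁ − τ₂)].
At t = 76.98: e^(−t/τ₁) = 0.0512498, e^(−t/τ₂) = 0.00157321.
C₂ = 1.118·[1 − (25.9101·0.0512498 − 11.9263·0.00157321)/(13.9838)] = 1.118·0.906383 = 1.01334 g/L.

1.013 g/L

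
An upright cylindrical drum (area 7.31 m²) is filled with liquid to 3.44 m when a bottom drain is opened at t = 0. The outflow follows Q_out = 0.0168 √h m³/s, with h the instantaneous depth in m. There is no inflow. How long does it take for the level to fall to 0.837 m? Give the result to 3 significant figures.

818 s

A dh/dt = −Q_out = −0.0168 √h.
∫ h^(−1/2) dh = −(0.0168/A) ∫ dt, giving 2√h = 2√h₀ − (0.0168/A) t.
t = 2A(√h₀ − √h)/0.0168 = 2·7.31·(√3.44 − √0.837)/0.0168
  = 14.620 × (1.8547 − 0.91488) / 0.0168 = 817.89 s.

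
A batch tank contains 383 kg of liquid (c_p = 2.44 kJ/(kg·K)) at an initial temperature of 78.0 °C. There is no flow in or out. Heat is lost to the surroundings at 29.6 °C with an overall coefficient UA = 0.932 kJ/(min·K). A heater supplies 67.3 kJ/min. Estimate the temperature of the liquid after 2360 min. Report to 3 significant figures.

Lumped-capacitance energy balance: M c_p dT/dt = UA(T_amb − T) + Q̇.
dT/dt = (T_ss − T)/τ with T_ss = T_amb + Q̇/UA = 29.6 + 67.3/0.932 = 101.81 °C, τ = M c_p/UA = 383·2.44/0.932 = 1002.7 min.
Solution: T(t) = T_ss + (T₀ − T_ss) e^(−t/τ).
T(2360) = 101.81 + (-23.810)·0.095023 = 99.548 °C.

99.5 °C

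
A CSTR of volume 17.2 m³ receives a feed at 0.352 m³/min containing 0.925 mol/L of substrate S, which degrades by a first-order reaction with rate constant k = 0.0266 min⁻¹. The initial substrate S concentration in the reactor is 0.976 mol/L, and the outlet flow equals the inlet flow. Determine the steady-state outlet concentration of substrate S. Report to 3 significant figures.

Species balance: V dC/dt = Q C_in − Q C − k V C.
Steady state (dC/dt = 0): C_ss = Q C_in/(Q + kV) = C_in/(1 + kV/Q).
C_ss = 0.352·0.925/(0.352 + 0.0266·17.2) = 0.32560/0.80952 = 0.40221 mol/L.

0.402 mol/L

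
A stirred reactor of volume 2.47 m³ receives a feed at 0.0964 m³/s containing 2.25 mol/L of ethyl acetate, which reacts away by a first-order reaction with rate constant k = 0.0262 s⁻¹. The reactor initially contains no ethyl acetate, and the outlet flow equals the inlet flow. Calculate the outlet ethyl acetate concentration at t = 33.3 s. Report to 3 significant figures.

V dC/dt = Q(C_in − C) − k V C.
dC/dt = (Q/V) C_in − (Q/V + k) C; effective rate a = Q/V + k = 0.039028 + 0.0262 = 0.065228 s⁻¹.
C_ss = Q C_in/(Q + kV) = 1.3463 mol/L; C(t) = C_ss + (C₀ − C_ss) e^(−a t).
C(33.3) = 1.3463 + (-1.3463)·e^(−0.065228·33.3) = 1.3463 + (-1.3463)·0.11394 = 1.1929 mol/L.

1.19 mol/L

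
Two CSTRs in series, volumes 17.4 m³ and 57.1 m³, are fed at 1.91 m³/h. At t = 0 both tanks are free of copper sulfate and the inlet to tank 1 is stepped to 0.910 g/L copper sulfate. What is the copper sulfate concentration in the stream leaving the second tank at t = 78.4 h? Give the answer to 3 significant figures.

Each tank obeys Vᵢ dCᵢ/dt = Q(Cᵢ₋₁ − Cᵢ), so τᵢ = Vᵢ/Q.
τ₁ = 17.4/1.91 = 9.1099 h; τ₂ = 57.1/1.91 = 29.895 h.
Solving the cascade with C₁(0)=C₂(0)=0 gives C₂(t) = C_in[1 − (τ₁ e^(−t/τ₁) − τ₂ e^(−t/τ₂))/(τ₁ − τ₂)].
At t = 78.4: e^(−t/τ₁) = 0.00018301, e^(−t/τ₂) = 0.072622.
C₂ = 0.910·[1 − (9.1099·0.00018301 − 29.895·0.072622)/(-20.785)] = 0.910·0.89563 = 0.81502 g/L.

0.815 g/L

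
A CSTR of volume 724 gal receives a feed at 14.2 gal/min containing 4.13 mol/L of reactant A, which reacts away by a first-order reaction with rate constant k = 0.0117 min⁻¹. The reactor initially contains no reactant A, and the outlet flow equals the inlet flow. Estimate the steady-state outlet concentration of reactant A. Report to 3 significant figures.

Accumulation = in − out − consumed: V dC/dt = Q C_in − Q C − k V C.
Steady state (dC/dt = 0): C_ss = Q C_in/(Q + kV) = C_in/(1 + kV/Q).
C_ss = 14.2·4.13/(14.2 + 0.0117·724) = 58.646/22.671 = 2.5869 mol/L.

2.59 mol/L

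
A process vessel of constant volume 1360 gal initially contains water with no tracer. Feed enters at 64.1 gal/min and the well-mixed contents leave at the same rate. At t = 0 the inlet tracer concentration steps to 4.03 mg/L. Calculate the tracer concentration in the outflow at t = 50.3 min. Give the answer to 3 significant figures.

3.65 mg/L

Mass balance on the solute (V constant): V dC/dt = Q(C_in − C).
Time constant τ = V/Q = 1360/64.1 = 21.217 min.
C approaches C_in exponentially: C(t) = C_in + (C₀ − C_in) e^(−t/τ).
C(50.3) = 4.03 + (0 − 4.03)·e^(−50.3/21.217) = 4.03 + (-4.0300)·0.093410 = 3.6536 mg/L.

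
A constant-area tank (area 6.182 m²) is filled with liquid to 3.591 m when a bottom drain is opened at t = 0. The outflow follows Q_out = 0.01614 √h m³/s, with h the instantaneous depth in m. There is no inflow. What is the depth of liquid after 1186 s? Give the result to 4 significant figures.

A dh/dt = −Q_out = −0.01614 √h.
∫ h^(−1/2) dh = −(0.01614/A) ∫ dt, giving 2√h = 2√h₀ − (0.01614/A) t.
√h = √3.591 − 0.01614·1186/(2·6.182) = 1.89499 − 1.54821 = 0.346786.
h = 0.346786² = 0.120260 m.

0.1203 m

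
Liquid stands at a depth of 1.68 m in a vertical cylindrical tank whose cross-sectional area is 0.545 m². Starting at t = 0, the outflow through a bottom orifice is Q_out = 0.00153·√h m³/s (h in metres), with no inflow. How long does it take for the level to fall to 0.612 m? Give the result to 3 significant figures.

With no inflow, A dh/dt = −0.00153 √h.
∫ h^(−1/2) dh = −(0.00153/A) ∫ dt, giving 2√h = 2√h₀ − (0.00153/A) t.
t = 2A(√h₀ − √h)/0.00153 = 2·0.545·(√1.68 − √0.612)/0.00153
  = 1.0900 × (1.2961 − 0.78230) / 0.00153 = 366.07 s.

366 s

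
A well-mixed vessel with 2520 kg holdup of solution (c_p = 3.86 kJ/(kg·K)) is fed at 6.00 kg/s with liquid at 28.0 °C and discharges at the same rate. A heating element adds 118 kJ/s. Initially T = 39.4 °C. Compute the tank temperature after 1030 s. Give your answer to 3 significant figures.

33.6 °C

M c_p dT/dt = ṁ c_p (T_in − T) + Q̇.
τ = M/ṁ = 420.00 s; T_ss = T_in + Q̇/(ṁ c_p) = 28.0 + 118/(6.00·3.86) = 33.095 °C.
Integrating: T(t) = T_ss + (T₀ − T_ss) e^(−t/τ).
T(1030) = 33.095 + (6.3050)·e^(−1030/420.00) = 33.095 + (6.3050)·0.086088 = 33.638 °C.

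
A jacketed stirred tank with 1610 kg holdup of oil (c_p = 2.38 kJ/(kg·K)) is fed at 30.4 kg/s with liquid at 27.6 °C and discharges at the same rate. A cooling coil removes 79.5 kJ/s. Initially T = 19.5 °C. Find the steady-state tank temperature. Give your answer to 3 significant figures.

26.5 °C

Heat balance on the well-mixed liquid: M c_p dT/dt = ṁ c_p (T_in − T) − 79.5.
At steady state dT/dt = 0 ⇒ T_ss = T_in − Q̇/(ṁ c_p) = 27.6 − 79.5/(30.4·2.38) = 26.501 °C.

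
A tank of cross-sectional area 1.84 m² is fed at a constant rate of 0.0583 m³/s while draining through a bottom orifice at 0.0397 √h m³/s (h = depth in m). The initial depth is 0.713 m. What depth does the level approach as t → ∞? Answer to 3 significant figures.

2.16 m

Volume balance on the tank: A dh/dt = Q_in − 0.0397 √h. At steady state dh/dt = 0:
Q_in = 0.0397 √h_ss ⇒ √h_ss = 0.0583/0.0397 = 1.4685.
h_ss = 1.4685² = 2.1565 m. (Since h₀ = 0.713 m < h_ss, the level will rise toward this value.)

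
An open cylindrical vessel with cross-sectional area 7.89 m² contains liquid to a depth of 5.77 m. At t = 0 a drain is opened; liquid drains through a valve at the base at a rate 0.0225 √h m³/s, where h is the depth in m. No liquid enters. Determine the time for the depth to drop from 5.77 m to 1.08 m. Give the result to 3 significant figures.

With no inflow, A dh/dt = −0.0225 √h.
∫ h^(−1/2) dh = −(0.0225/A) ∫ dt, giving 2√h = 2√h₀ − (0.0225/A) t.
t = 2A(√h₀ − √h)/0.0225 = 2·7.89·(√5.77 − √1.08)/0.0225
  = 15.780 × (2.4021 − 1.0392) / 0.0225 = 955.81 s.

956 s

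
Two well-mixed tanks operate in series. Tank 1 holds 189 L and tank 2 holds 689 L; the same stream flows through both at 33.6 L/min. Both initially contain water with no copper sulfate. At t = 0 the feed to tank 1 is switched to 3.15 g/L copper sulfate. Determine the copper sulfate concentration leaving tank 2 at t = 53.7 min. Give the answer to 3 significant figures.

Species balance on tank i: dCᵢ/dt = (Cᵢ₋₁ − Cᵢ)/τᵢ with τᵢ = Vᵢ/Q.
τ₁ = 189/33.6 = 5.6250 min; τ₂ = 689/33.6 = 20.506 min.
Tank 1: C₁ = C_in(1 − e^(−t/τ₁)). Tank 2 (τ₁ ≠ τ₂): C₂ = C_in[1 − (τ₁ e^(−t/τ₁) − τ₂ e^(−t/τ₂))/(τ₁ − τ₂)].
At t = 53.7: e^(−t/τ₁) = 7.1439e-05, e^(−t/τ₂) = 0.072894.
C₂ = 3.15·[1 − (5.6250·7.1439e-05 − 20.506·0.072894)/(-14.881)] = 3.15·0.89958 = 2.8337 g/L.

2.83 g/L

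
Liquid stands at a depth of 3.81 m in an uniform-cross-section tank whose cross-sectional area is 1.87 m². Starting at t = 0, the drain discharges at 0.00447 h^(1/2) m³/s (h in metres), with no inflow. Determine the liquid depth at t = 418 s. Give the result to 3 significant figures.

2.11 m

With no inflow, A dh/dt = −0.00447 √h.
∫ h^(−1/2) dh = −(0.00447/A) ∫ dt, giving 2√h = 2√h₀ − (0.00447/A) t.
√h = √3.81 − 0.00447·418/(2·1.87) = 1.9519 − 0.49959 = 1.4523.
h = 1.4523² = 2.1093 m.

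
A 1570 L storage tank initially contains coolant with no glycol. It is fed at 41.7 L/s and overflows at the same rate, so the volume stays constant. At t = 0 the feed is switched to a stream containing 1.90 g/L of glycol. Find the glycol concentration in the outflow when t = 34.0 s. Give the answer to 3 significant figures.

Species balance on the tank: V dC/dt = Q(C_in − C).
So dC/dt = (C_in − C)/τ with τ = V/Q = 1570/41.7 = 37.650 s.
This is linear first-order; C(t) = C_in + (C₀ − C_in) e^(−t/τ).
C(34.0) = 1.90 + (0 − 1.90)·e^(−34.0/37.650) = 1.90 + (-1.9000)·0.40533 = 1.1299 g/L.

1.13 g/L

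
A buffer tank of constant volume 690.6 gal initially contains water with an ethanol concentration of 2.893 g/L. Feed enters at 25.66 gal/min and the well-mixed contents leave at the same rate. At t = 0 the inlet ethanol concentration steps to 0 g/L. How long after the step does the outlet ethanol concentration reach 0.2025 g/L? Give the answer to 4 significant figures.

71.57 min

Accumulation = in − out for the solute gives V dC/dt = Q(C_in − C), so τ = V/Q = 26.9135 min.
C(t) = C_in + (C₀ − C_in) e^(−t/τ). Set C = 0.2025 and solve for t:
e^(−t/τ) = (C − C_in)/(C₀ − C_in) = (0.2025 − 0)/(2.893 − 0) = 0.0699965
t = −τ ln(…) = 26.9135 × 2.65931 = 71.5713 min.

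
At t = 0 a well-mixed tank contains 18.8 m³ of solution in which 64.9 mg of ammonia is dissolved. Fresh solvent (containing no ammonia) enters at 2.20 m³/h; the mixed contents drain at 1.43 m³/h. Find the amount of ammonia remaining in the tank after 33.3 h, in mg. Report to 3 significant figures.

Let m(t) be the amount of ammonia. Volume: V(t) = V₀ + (Q_in − Q_out) t = 18.8 + 0.77000 t; V(33.3) = 44.441 m³.
No ammonia enters, so dm/dt = −Q_out · (m/V).
dm/m = −Q_out dt/(V₀ + 0.77000 t); integrating gives ln(m/m₀) = −(Q_out/(Q_in−Q_out)) ln(V/V₀).
m = m₀ (V₀/V)^(Q_out/(Q_in−Q_out)) = 64.9 × (18.8/44.441)^(1.8571) = 13.133 mg.

13.1 mg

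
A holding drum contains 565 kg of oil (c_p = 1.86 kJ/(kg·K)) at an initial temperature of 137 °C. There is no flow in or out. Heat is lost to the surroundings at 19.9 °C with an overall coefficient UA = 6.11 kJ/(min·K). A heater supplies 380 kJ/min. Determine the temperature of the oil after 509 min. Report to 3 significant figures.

Lumped-capacitance energy balance: M c_p dT/dt = UA(T_amb − T) + Q̇.
dT/dt = (T_ss − T)/τ with T_ss = T_amb + Q̇/UA = 19.9 + 380/6.11 = 82.093 °C, τ = M c_p/UA = 565·1.86/6.11 = 172.00 min.
This is linear first-order; T(t) = T_ss + (T₀ − T_ss) e^(−t/τ).
T(509) = 82.093 + (54.907)·0.051852 = 84.940 °C.

84.9 °C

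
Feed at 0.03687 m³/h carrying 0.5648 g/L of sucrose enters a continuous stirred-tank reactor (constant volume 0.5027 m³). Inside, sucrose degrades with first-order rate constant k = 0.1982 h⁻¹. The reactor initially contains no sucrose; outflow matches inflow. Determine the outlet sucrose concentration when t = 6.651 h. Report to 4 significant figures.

V dC/dt = Q(C_in − C) − k V C.
dC/dt = (Q/V) C_in − (Q/V + k) C; effective rate a = Q/V + k = 0.0733439 + 0.1982 = 0.271544 h⁻¹.
C_ss = Q C_in/(Q + kV) = 0.152552 g/L; C(t) = C_ss + (C₀ − C_ss) e^(−a t).
C(6.651) = 0.152552 + (-0.152552)·e^(−0.271544·6.651) = 0.152552 + (-0.152552)·0.164304 = 0.127487 g/L.

0.1275 g/L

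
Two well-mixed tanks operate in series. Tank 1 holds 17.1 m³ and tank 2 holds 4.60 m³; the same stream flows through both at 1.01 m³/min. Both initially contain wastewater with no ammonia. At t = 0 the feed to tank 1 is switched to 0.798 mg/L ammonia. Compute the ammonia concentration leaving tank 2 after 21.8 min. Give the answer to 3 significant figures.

0.499 mg/L

Species balance on tank i: dCᵢ/dt = (Cᵢ₋₁ − Cᵢ)/τᵢ with τᵢ = Vᵢ/Q.
τ₁ = 17.1/1.01 = 16.931 min; τ₂ = 4.60/1.01 = 4.5545 min.
Solving the cascade with C₁(0)=C₂(0)=0 gives C₂(t) = C_in[1 − (τ₁ e^(−t/τ₁) − τ₂ e^(−t/τ₂))/(τ₁ − τ₂)].
At t = 21.8: e^(−t/τ₁) = 0.27593, e^(−t/τ₂) = 0.0083414.
C₂ = 0.798·[1 − (16.931·0.27593 − 4.5545·0.0083414)/(12.376)] = 0.798·0.62560 = 0.49923 mg/L.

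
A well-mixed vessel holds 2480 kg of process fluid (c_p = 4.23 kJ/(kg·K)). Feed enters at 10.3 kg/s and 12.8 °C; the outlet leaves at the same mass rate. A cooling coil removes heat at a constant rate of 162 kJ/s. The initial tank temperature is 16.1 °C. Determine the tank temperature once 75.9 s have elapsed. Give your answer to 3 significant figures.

14.2 °C

Unsteady energy balance on the tank contents: M c_p dT/dt = ṁ c_p (T_in − T) − 162.
Rearrange: dT/dt = (T_ss − T)/τ with τ = M/ṁ = 240.78 s and T_ss = T_in − Q̇/(ṁ c_p) = 9.0818 °C.
Integrating: T(t) = T_ss + (T₀ − T_ss) e^(−t/τ).
T(75.9) = 9.0818 + (7.0182)·e^(−75.9/240.78) = 9.0818 + (7.0182)·0.72962 = 14.202 °C.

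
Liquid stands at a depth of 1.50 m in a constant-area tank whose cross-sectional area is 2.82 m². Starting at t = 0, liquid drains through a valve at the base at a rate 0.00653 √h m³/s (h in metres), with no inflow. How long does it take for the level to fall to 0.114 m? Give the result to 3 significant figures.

766 s

Mass balance (ρ constant): A dh/dt = −0.00653 √h.
Separate and integrate: 2(√h − √h₀) = −(0.00653/A) t.
t = 2A(√h₀ − √h)/0.00653 = 2·2.82·(√1.50 − √0.114)/0.00653
  = 5.6400 × (1.2247 − 0.33764) / 0.00653 = 766.20 s.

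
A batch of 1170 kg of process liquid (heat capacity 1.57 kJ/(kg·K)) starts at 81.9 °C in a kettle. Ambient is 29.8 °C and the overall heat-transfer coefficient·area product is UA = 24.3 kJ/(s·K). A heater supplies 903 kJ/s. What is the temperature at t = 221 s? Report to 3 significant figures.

First-law balance (no shaft work): M c_p dT/dt = −UA(T − T_amb) + Q̇.
dT/dt = (T_ss − T)/τ with T_ss = T_amb + Q̇/UA = 29.8 + 903/24.3 = 66.960 °C, τ = M c_p/UA = 1170·1.57/24.3 = 75.593 s.
Solution: T(t) = T_ss + (T₀ − T_ss) e^(−t/τ).
T(221) = 66.960 + (14.940)·0.053742 = 67.763 °C.

67.8 °C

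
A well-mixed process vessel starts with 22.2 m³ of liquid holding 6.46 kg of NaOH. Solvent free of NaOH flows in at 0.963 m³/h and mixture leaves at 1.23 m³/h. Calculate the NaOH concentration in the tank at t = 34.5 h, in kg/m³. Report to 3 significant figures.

Let m(t) be the amount of NaOH. Volume: V(t) = V₀ + (Q_in − Q_out) t = 22.2 − 0.26700 t; V(34.5) = 12.988 m³.
Solute balance: dm/dt = 0 − Q_out C = −Q_out m/V(t).
Separate: dm/m = −Q_out dt/V(t) ⇒ ln(m/m₀) = −(Q_out/(Q_in−Q_out)) ln(V/V₀).
m = m₀ (V₀/V)^(Q_out/(Q_in−Q_out)) = 6.46 × (22.2/12.988)^(-4.6067) = 0.54678 kg.
C = m/V = 0.54678/12.988 = 0.042097 kg/m³.

0.0421 kg/m³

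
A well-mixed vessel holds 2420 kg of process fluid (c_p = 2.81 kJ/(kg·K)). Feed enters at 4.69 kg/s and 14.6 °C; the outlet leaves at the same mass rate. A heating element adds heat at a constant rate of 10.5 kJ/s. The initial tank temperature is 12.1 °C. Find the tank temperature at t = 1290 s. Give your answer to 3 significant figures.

15.1 °C

First-law balance (no shaft work): M c_p dT/dt = ṁ c_p (T_in − T) + 10.5.
Rearrange: dT/dt = (T_ss − T)/τ with τ = M/ṁ = 515.99 s and T_ss = T_in + Q̇/(ṁ c_p) = 15.397 °C.
Solution: T(t) = T_ss + (T₀ − T_ss) e^(−t/τ).
T(1290) = 15.397 + (-3.2967)·e^(−1290/515.99) = 15.397 + (-3.2967)·0.082082 = 15.126 °C.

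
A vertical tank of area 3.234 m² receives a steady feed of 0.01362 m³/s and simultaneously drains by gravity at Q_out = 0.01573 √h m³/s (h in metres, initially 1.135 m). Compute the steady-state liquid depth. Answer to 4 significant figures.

0.7497 m

Level balance: A dh/dt = 0.01362 − 0.01573 √h. Setting dh/dt = 0:
Q_in = 0.01573 √h_ss ⇒ √h_ss = 0.01362/0.01573 = 0.865861.
h_ss = 0.865861² = 0.749716 m. (Since h₀ = 1.135 m > h_ss, the level will fall toward this value.)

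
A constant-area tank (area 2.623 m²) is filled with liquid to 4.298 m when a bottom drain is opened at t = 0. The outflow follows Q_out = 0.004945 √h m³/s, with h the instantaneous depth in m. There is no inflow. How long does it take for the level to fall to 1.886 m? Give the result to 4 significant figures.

742.4 s

Unsteady balance on liquid volume: A dh/dt = −0.004945 √h.
Separate and integrate: 2(√h − √h₀) = −(0.004945/A) t.
t = 2A(√h₀ − √h)/0.004945 = 2·2.623·(√4.298 − √1.886)/0.004945
  = 5.24600 × (2.07316 − 1.37332) / 0.004945 = 742.444 s.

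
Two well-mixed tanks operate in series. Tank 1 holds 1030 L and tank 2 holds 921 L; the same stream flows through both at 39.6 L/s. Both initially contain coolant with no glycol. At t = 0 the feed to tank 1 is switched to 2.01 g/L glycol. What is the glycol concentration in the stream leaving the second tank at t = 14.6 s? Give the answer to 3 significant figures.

Each tank obeys Vᵢ dCᵢ/dt = Q(Cᵢ₋₁ − Cᵢ), so τᵢ = Vᵢ/Q.
τ₁ = 1030/39.6 = 26.010 s; τ₂ = 921/39.6 = 23.258 s.
Solving the cascade with C₁(0)=C₂(0)=0 gives C₂(t) = C_in[1 − (τ₁ e^(−t/τ₁) − τ₂ e^(−t/τ₂))/(τ₁ − τ₂)].
At t = 14.6: e^(−t/τ₁) = 0.57046, e^(−t/τ₂) = 0.53379.
C₂ = 2.01·[1 − (26.010·0.57046 − 23.258·0.53379)/(2.7525)] = 2.01·0.11974 = 0.24068 g/L.

0.241 g/L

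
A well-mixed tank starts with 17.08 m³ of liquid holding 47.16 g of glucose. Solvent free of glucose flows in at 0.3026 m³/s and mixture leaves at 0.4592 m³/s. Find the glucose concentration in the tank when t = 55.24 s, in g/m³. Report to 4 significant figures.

0.7054 g/m³

Total volume: dV/dt = Q_in − Q_out = -0.156600 m³/s, so V(t) = 17.08 − 0.156600 t and V(55.24) = 8.42942 m³.
Solute balance: dm/dt = 0 − Q_out C = −Q_out m/V(t).
dm/m = −Q_out dt/(V₀ − 0.156600 t); integrating gives ln(m/m₀) = −(Q_out/(Q_in−Q_out)) ln(V/V₀).
m = m₀ (V₀/V)^(Q_out/(Q_in−Q_out)) = 47.16 × (17.08/8.42942)^(-2.93231) = 5.94651 g.
C = m/V = 5.94651/8.42942 = 0.705447 g/m³.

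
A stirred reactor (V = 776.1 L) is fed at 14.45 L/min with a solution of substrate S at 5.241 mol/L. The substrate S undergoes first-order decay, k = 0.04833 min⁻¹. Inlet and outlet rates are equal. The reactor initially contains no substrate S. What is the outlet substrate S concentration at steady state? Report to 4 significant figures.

Accumulation = in − out − consumed: V dC/dt = Q C_in − Q C − k V C.
At steady state: 0 = Q C_in − (Q + kV) C_ss, so C_ss = Q C_in/(Q + kV).
C_ss = 14.45·5.241/(14.45 + 0.04833·776.1) = 75.7324/51.9589 = 1.45754 mol/L.

1.458 mol/L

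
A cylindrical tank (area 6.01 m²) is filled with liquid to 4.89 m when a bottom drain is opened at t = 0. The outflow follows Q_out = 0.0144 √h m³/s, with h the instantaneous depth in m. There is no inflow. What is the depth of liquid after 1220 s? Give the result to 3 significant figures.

A dh/dt = −Q_out = −0.0144 √h.
Separate and integrate: 2(√h − √h₀) = −(0.0144/A) t.
√h = √4.89 − 0.0144·1220/(2·6.01) = 2.2113 − 1.4616 = 0.74977.
h = 0.74977² = 0.56216 m.

0.562 m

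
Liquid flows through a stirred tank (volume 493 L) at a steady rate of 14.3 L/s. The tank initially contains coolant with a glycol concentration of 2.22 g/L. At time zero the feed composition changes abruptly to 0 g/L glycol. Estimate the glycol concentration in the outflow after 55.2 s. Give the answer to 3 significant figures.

0.448 g/L

Species balance on the tank: V dC/dt = Q(C_in − C).
Time constant τ = V/Q = 493/14.3 = 34.476 s.
This is linear first-order; C(t) = C_in + (C₀ − C_in) e^(−t/τ).
C(55.2) = 0 + (2.22 − 0)·e^(−55.2/34.476) = 0 + (2.2200)·0.20167 = 0.44770 g/L.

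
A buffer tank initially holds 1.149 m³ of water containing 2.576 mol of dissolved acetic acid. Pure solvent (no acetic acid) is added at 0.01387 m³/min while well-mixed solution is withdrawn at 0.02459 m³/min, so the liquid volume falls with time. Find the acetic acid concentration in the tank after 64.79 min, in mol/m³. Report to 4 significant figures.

Let m(t) be the amount of acetic acid. Volume: V(t) = V₀ + (Q_in − Q_out) t = 1.149 − 0.0107200 t; V(64.79) = 0.454451 m³.
No acetic acid enters, so dm/dt = −Q_out · (m/V).
dm/m = −Q_out dt/(V₀ − 0.0107200 t); integrating gives ln(m/m₀) = −(Q_out/(Q_in−Q_out)) ln(V/V₀).
m = m₀ (V₀/V)^(Q_out/(Q_in−Q_out)) = 2.576 × (1.149/0.454451)^(-2.29384) = 0.306839 mol.
C = m/V = 0.306839/0.454451 = 0.675186 mol/m³.

0.6752 mol/m³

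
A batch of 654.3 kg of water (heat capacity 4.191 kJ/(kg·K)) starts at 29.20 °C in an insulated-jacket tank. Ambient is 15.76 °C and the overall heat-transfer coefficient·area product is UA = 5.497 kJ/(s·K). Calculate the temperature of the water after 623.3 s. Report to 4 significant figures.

Energy balance: M c_p dT/dt = −UA(T − T_amb).
dT/dt = (T_ss − T)/τ with T_ss = T_amb = 15.7600 °C, τ = M c_p/UA = 654.3·4.191/5.497 = 498.849 s.
T approaches T_ss exponentially: T(t) = T_ss + (T₀ − T_ss) e^(−t/τ).
T(623.3) = 15.7600 + (13.4400)·0.286655 = 19.6126 °C.

19.61 °C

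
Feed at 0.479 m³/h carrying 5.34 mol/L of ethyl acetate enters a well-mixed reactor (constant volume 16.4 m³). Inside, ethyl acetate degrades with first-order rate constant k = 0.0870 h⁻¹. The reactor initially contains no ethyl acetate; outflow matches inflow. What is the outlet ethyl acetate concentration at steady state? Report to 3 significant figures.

1.34 mol/L

Species balance: V dC/dt = Q C_in − Q C − k V C.
At steady state: 0 = Q C_in − (Q + kV) C_ss, so C_ss = Q C_in/(Q + kV).
C_ss = 0.479·5.34/(0.479 + 0.0870·16.4) = 2.5579/1.9058 = 1.3421 mol/L.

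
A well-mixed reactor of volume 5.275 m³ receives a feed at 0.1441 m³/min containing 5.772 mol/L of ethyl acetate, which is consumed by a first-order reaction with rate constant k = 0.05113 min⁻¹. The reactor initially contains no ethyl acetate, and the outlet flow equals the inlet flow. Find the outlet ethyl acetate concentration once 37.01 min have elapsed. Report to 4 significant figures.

Species balance: V dC/dt = Q C_in − Q C − k V C.
This is linear with rate a = Q/V + k = 0.0784475 min⁻¹.
C_ss = Q C_in/(Q + kV) = 2.00997 mol/L; C(t) = C_ss + (C₀ − C_ss) e^(−a t).
C(37.01) = 2.00997 + (-2.00997)·e^(−0.0784475·37.01) = 2.00997 + (-2.00997)·0.0548396 = 1.89974 mol/L.

1.900 mol/L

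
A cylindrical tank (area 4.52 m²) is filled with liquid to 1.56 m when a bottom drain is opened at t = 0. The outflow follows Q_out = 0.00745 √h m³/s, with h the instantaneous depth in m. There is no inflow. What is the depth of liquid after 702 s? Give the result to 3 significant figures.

A dh/dt = −Q_out = −0.00745 √h.
∫ h^(−1/2) dh = −(0.00745/A) ∫ dt, giving 2√h = 2√h₀ − (0.00745/A) t.
√h = √1.56 − 0.00745·702/(2·4.52) = 1.2490 − 0.57853 = 0.67047.
h = 0.67047² = 0.44953 m.

0.450 m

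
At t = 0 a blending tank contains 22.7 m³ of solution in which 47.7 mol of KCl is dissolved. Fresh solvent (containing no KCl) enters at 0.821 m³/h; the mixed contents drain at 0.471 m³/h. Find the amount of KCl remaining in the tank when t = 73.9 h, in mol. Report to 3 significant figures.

Total volume: dV/dt = Q_in − Q_out = 0.35000 m³/h, so V(t) = 22.7 + 0.35000 t and V(73.9) = 48.565 m³.
Species balance (pure solvent in): dm/dt = −Q_out · m/V(t).
dm/m = −Q_out dt/(V₀ + 0.35000 t); integrating gives ln(m/m₀) = −(Q_out/(Q_in−Q_out)) ln(V/V₀).
m = m₀ (V₀/V)^(Q_out/(Q_in−Q_out)) = 47.7 × (22.7/48.565)^(1.3457) = 17.141 mol.

17.1 mol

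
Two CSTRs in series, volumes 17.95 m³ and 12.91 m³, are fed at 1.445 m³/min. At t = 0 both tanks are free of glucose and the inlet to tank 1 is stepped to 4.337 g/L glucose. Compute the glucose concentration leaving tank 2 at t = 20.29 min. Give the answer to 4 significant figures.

2.467 g/L

Each tank obeys Vᵢ dCᵢ/dt = Q(Cᵢ₋₁ − Cᵢ), so τᵢ = Vᵢ/Q.
τ₁ = 17.95/1.445 = 12.4221 min; τ₂ = 12.91/1.445 = 8.93426 min.
Tank 1: C₁ = C_in(1 − e^(−t/τ₁)). Tank 2 (τ₁ ≠ τ₂): C₂ = C_in[1 − (τ₁ e^(−t/τ₁) − τ₂ e^(−t/τ₂))/(τ₁ − τ₂)].
At t = 20.29: e^(−t/τ₁) = 0.195270, e^(−t/τ₂) = 0.103205.
C₂ = 4.337·[1 − (12.4221·0.195270 − 8.93426·0.103205)/(3.48789)] = 4.337·0.568907 = 2.46735 g/L.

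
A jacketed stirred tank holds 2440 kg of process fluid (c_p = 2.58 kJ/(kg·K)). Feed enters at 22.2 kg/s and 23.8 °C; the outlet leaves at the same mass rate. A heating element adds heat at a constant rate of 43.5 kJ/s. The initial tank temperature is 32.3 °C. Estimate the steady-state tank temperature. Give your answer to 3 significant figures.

M c_p dT/dt = ṁ c_p (T_in − T) + Q̇.
At steady state dT/dt = 0 ⇒ T_ss = T_in + Q̇/(ṁ c_p) = 23.8 + 43.5/(22.2·2.58) = 24.559 °C.

24.6 °C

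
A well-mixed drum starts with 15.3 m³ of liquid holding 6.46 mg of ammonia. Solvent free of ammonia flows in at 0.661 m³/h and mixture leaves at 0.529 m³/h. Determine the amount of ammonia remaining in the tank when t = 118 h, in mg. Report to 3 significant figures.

0.387 mg

Let m(t) be the amount of ammonia. Volume: V(t) = V₀ + (Q_in − Q_out) t = 15.3 + 0.13200 t; V(118) = 30.876 m³.
No ammonia enters, so dm/dt = −Q_out · (m/V).
dm/m = −Q_out dt/(V₀ + 0.13200 t); integrating gives ln(m/m₀) = −(Q_out/(Q_in−Q_out)) ln(V/V₀).
m = m₀ (V₀/V)^(Q_out/(Q_in−Q_out)) = 6.46 × (15.3/30.876)^(4.0076) = 0.38744 mg.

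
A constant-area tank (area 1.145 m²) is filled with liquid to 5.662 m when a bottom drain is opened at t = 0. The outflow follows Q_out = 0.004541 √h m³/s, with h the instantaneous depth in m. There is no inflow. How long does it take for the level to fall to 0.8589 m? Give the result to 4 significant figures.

732.6 s

With no inflow, A dh/dt = −0.004541 √h.
∫ h^(−1/2) dh = −(0.004541/A) ∫ dt, giving 2√h = 2√h₀ − (0.004541/A) t.
t = 2A(√h₀ − √h)/0.004541 = 2·1.145·(√5.662 − √0.8589)/0.004541
  = 2.29000 × (2.37950 − 0.926769) / 0.004541 = 732.602 s.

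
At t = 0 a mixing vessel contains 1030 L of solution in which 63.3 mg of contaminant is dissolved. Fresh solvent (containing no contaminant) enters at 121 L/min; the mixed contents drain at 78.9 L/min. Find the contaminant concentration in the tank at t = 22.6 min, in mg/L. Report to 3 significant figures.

Let m(t) be the amount of contaminant. Volume: V(t) = V₀ + (Q_in − Q_out) t = 1030 + 42.100 t; V(22.6) = 1981.5 L.
Species balance (pure solvent in): dm/dt = −Q_out · m/V(t).
dm/m = −Q_out dt/(V₀ + 42.100 t); integrating gives ln(m/m₀) = −(Q_out/(Q_in−Q_out)) ln(V/V₀).
m = m₀ (V₀/V)^(Q_out/(Q_in−Q_out)) = 63.3 × (1030/1981.5)^(1.8741) = 18.573 mg.
C = m/V = 18.573/1981.5 = 0.0093733 mg/L.

0.00937 mg/L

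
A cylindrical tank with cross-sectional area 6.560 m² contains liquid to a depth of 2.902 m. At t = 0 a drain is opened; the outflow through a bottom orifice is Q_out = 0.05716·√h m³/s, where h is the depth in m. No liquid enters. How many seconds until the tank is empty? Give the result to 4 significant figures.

391.0 s

Accumulation of liquid (constant cross-section A): A dh/dt = −0.05716 √h.
This is separable: 2 d(√h)/dt = −0.05716/A, so √h = √h₀ − (0.05716/(2A)) t.
Tank is empty when √h = 0: t_empty = 2A√h₀/0.05716.
t_empty = 2·6.560·√2.902/0.05716 = 13.1200·1.70353/0.05716 = 391.012 s.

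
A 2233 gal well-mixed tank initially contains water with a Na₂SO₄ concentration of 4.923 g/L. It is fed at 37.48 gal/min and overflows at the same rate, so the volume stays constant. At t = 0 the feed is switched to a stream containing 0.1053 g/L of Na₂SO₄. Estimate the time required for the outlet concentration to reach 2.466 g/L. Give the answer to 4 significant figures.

42.50 min

Species balance: V dC/dt = Q(C_in − C) ⇒ τ = V/Q = 59.5784 min.
C(t) = C_in + (C₀ − C_in) e^(−t/τ). Set C = 2.466 and solve for t:
e^(−t/τ) = (C − C_in)/(C₀ − C_in) = (2.466 − 0.1053)/(4.923 − 0.1053) = 0.490006
t = −τ ln(…) = 59.5784 × 0.713338 = 42.4996 min.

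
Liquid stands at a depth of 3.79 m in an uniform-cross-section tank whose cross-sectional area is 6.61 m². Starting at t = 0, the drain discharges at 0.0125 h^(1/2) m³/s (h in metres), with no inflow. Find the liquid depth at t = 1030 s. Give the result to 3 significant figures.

0.947 m

A dh/dt = −Q_out = −0.0125 √h.
This is separable: 2 d(√h)/dt = −0.0125/A, so √h = √h₀ − (0.0125/(2A)) t.
√h = √3.79 − 0.0125·1030/(2·6.61) = 1.9468 − 0.97390 = 0.97289.
h = 0.97289² = 0.94651 m.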